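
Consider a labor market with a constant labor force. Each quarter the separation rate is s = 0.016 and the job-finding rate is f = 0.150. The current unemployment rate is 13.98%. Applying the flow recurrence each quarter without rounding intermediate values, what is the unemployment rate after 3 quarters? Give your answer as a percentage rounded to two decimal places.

Unemployment rate after three quarters ≈ 12.16%.

With a fixed labor force, u_{t+1} = u_t + s·(1−u_t) − f·u_t = u_t·(1−s−f) + s.
Here 1−s−f = 0.834 and s = 0.016.
u_1 = 0.139800 × 0.834 + 0.016 = 0.132593.
u_2 = 0.132593 × 0.834 + 0.016 = 0.126583.
u_3 = 0.126583 × 0.834 + 0.016 = 0.121570.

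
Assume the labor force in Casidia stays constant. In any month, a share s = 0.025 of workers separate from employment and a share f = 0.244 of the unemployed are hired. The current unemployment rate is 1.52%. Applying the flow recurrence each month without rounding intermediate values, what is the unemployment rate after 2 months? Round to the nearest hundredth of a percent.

With a fixed labor force, u_{t+1} = u_t + s·(1−u_t) − f·u_t = u_t·(1−s−f) + s.
Here 1−s−f = 0.731 and s = 0.025.
u_1 = 0.015200 × 0.731 + 0.025 = 0.036111.
u_2 = 0.036111 × 0.731 + 0.025 = 0.051397.

Unemployment rate after two months ≈ 5.14%.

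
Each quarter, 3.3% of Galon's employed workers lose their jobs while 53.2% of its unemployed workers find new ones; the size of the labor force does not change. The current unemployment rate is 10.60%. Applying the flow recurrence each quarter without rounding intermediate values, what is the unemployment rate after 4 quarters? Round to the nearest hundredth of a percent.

With a fixed labor force, u_{t+1} = u_t + s·(1−u_t) − f·u_t = u_t·(1−s−f) + s.
Here 1−s−f = 0.435 and s = 0.033.
u_1 = 0.106000 × 0.435 + 0.033 = 0.079110.
u_2 = 0.079110 × 0.435 + 0.033 = 0.067413.
u_3 = 0.067413 × 0.435 + 0.033 = 0.062325.
u_4 = 0.062325 × 0.435 + 0.033 = 0.060111.

Unemployment rate after four quarters ≈ 6.01%.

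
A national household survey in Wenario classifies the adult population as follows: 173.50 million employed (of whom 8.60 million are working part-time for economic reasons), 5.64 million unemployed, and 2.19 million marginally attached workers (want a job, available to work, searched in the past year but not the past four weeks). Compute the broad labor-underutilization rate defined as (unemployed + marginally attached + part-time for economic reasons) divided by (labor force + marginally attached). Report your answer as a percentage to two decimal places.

Broad underutilization rate ≈ 9.06%.

Labor force = 173.50 + 5.64 = 179.14 million.
Numerator = 5.64 + 2.19 + 8.60 = 16.43 million.
Denominator = 179.14 + 2.19 = 181.33 million.
Broad rate = 16.43 / 181.33 = 9.06%.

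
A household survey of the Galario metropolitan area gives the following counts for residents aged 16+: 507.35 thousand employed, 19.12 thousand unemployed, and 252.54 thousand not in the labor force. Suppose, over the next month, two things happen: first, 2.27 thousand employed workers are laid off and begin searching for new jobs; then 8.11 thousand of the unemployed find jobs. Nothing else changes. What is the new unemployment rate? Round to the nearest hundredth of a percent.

Initially, labor force = 507.35 + 19.12 = 526.47 thousand, so u = 19.12/526.47 = 3.63%.
After the first change, employed falls and unemployed rises by 2.27; labor force unchanged → E = 505.08, U = 21.39, labor force = 526.47 thousand.
After the second change, unemployed falls and employed rises by 8.11; labor force unchanged → E = 513.19, U = 13.28, labor force = 526.47 thousand.
New unemployment rate = 13.28 / 526.47 = 2.52%.

New unemployment rate ≈ 2.52%.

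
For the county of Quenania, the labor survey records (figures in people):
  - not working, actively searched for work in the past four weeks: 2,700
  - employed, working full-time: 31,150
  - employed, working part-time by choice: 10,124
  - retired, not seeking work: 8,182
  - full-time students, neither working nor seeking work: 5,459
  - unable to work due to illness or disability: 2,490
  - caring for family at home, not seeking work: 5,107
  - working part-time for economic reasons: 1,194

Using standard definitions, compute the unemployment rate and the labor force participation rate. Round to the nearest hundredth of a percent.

Employed = 31,150 + 10,124 + 1,194 = 42,468 (anyone who worked, including part-time for economic reasons, counts as employed).
Unemployed = 2,700.
Labor force = 42,468 + 2,700 = 45,168.
Not in labor force = 8,182 + 5,459 + 2,490 + 5,107 = 21,238 (those not working and not actively searching are outside the labor force).
Civilian working-age population = 45,168 + 21,238 = 66,406.
Unemployment rate = 2,700 / 45,168 = 5.98%.
Labor force participation rate = 45,168 / 66,406 = 68.02%.

Unemployment rate ≈ 5.98%; labor force participation rate ≈ 68.02%.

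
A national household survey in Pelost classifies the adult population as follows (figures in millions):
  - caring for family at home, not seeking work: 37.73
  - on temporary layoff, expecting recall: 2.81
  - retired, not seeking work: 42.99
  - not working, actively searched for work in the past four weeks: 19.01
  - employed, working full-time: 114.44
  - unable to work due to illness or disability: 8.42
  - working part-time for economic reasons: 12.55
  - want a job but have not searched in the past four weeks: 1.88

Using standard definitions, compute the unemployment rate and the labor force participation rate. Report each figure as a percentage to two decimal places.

Employed = 114.44 + 12.55 = 126.99 million (anyone who worked, including part-time for economic reasons, counts as employed).
Unemployed = 2.81 + 19.01 = 21.82 million (jobless and actively searching, or on temporary layoff).
Labor force = 126.99 + 21.82 = 148.81 million.
Not in labor force = 37.73 + 42.99 + 8.42 + 1.88 = 91.02 million (those not working and not actively searching are outside the labor force — including those who want a job but have given up searching).
Civilian working-age population = 148.81 + 91.02 = 239.83 million.
Unemployment rate = 21.82 / 148.81 = 14.66%.
Labor force participation rate = 148.81 / 239.83 = 62.05%.

Unemployment rate ≈ 14.66%; labor force participation rate ≈ 62.05%.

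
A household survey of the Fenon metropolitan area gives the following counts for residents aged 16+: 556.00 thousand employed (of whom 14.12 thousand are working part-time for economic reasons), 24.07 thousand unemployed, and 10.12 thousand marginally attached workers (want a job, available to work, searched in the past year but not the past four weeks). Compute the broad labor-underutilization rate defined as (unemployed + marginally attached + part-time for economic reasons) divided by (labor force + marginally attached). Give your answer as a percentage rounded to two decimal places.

Broad underutilization rate ≈ 8.19%.

Labor force = 556.00 + 24.07 = 580.07 thousand.
Numerator = 24.07 + 10.12 + 14.12 = 48.31 thousand.
Denominator = 580.07 + 10.12 = 590.19 thousand.
Broad rate = 48.31 / 590.19 = 8.19%.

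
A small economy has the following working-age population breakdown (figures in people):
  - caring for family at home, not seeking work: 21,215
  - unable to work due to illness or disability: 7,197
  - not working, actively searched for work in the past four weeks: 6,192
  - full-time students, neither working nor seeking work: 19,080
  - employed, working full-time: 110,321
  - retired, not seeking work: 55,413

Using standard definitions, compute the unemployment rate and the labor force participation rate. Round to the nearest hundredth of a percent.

Unemployment rate ≈ 5.31%; labor force participation rate ≈ 53.10%.

Employed = 110,321.
Unemployed = 6,192.
Labor force = 110,321 + 6,192 = 116,513.
Not in labor force = 21,215 + 7,197 + 19,080 + 55,413 = 102,905 (those not working and not actively searching are outside the labor force).
Civilian working-age population = 116,513 + 102,905 = 219,418.
Unemployment rate = 6,192 / 116,513 = 5.31%.
Labor force participation rate = 116,513 / 219,418 = 53.10%.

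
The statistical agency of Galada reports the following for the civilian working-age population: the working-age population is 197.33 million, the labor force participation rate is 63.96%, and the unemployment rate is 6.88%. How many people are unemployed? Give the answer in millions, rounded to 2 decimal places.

About 8.68 million are unemployed.

Labor force = 0.6396 × 197.33 = 126.21 million.
Unemployed = 0.0688 × 126.21 ≈ 8.68 million.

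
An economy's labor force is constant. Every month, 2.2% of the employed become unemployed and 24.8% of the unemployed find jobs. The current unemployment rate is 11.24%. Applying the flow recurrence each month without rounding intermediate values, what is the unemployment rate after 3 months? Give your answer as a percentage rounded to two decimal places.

With a fixed labor force, u_{t+1} = u_t + s·(1−u_t) − f·u_t = u_t·(1−s−f) + s.
Here 1−s−f = 0.730 and s = 0.022.
u_1 = 0.112400 × 0.730 + 0.022 = 0.104052.
u_2 = 0.104052 × 0.730 + 0.022 = 0.097958.
u_3 = 0.097958 × 0.730 + 0.022 = 0.093509.

Unemployment rate after three months ≈ 9.35%.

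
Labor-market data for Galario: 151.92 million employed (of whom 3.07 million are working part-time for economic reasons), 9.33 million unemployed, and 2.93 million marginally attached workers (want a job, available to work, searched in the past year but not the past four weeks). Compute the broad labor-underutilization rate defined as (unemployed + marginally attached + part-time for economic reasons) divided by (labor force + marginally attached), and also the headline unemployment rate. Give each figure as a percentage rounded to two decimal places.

Labor force = 151.92 + 9.33 = 161.25 million.
Numerator = 9.33 + 2.93 + 3.07 = 15.33 million.
Denominator = 161.25 + 2.93 = 164.18 million.
Broad rate = 15.33 / 164.18 = 9.34%.
Headline unemployment rate = 9.33 / 161.25 = 5.79%.

Broad underutilization rate ≈ 9.34%; headline unemployment rate ≈ 5.79%.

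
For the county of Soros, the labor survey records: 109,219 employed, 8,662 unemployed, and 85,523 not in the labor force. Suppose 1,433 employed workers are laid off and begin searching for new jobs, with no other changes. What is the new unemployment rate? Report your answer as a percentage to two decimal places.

New unemployment rate ≈ 8.56%.

Initially, labor force = 109,219 + 8,662 = 117,881, so u = 8,662/117,881 = 7.35%.
After the change, employed falls and unemployed rises by 1,433; labor force unchanged → E = 107,786, U = 10,095, labor force = 117,881.
New unemployment rate = 10,095 / 117,881 = 8.56%.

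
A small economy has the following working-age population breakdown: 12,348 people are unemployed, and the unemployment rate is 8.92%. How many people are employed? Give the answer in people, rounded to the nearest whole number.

Labor force = U / u = 12,348 / 0.0892 ≈ 138,430.
Employed = labor force − unemployed = 138,430 − 12,348 = 126,082.

About 126,082 are employed.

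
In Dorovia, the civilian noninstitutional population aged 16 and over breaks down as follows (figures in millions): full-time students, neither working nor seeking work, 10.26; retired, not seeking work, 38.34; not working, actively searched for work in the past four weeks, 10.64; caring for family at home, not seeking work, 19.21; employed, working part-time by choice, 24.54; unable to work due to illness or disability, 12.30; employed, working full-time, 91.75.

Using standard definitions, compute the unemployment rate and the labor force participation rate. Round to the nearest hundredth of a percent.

Employed = 24.54 + 91.75 = 116.29 million.
Unemployed = 10.64 million.
Labor force = 116.29 + 10.64 = 126.93 million.
Not in labor force = 10.26 + 38.34 + 19.21 + 12.30 = 80.11 million (those not working and not actively searching are outside the labor force).
Civilian working-age population = 126.93 + 80.11 = 207.04 million.
Unemployment rate = 10.64 / 126.93 = 8.38%.
Labor force participation rate = 126.93 / 207.04 = 61.31%.

Unemployment rate ≈ 8.38%; labor force participation rate ≈ 61.31%.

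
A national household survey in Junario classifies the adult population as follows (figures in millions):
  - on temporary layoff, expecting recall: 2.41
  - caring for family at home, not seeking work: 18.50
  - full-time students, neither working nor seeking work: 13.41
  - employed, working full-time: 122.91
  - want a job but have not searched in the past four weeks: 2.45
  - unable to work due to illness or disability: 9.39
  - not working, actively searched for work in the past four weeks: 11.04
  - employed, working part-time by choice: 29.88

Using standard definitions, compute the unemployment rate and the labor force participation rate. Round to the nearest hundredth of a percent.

Unemployment rate ≈ 8.09%; labor force participation rate ≈ 79.17%.

Employed = 122.91 + 29.88 = 152.79 million.
Unemployed = 2.41 + 11.04 = 13.45 million (jobless and actively searching, or on temporary layoff).
Labor force = 152.79 + 13.45 = 166.24 million.
Not in labor force = 18.50 + 13.41 + 2.45 + 9.39 = 43.75 million (those not working and not actively searching are outside the labor force — including those who want a job but have given up searching).
Civilian working-age population = 166.24 + 43.75 = 209.99 million.
Unemployment rate = 13.45 / 166.24 = 8.09%.
Labor force participation rate = 166.24 / 209.99 = 79.17%.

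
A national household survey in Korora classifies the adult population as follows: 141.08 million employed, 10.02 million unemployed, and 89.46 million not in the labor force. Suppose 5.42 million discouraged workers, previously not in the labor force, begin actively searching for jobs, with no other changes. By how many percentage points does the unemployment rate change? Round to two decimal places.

Initially, labor force = 141.08 + 10.02 = 151.10 million, so u = 10.02/151.10 = 6.63%.
After the change, unemployed and labor force both rise by 5.42 → E = 141.08, U = 15.44, labor force = 156.52 million.
New unemployment rate = 15.44 / 156.52 = 9.86%.
Change = 9.86% − 6.63% = +3.23 percentage points.

The unemployment rate changes by +3.23 percentage points.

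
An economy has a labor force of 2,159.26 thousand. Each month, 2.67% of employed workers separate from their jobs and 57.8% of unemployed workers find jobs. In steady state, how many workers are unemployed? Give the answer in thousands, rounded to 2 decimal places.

Steady-state unemployment rate u* = s/(s+f) = 2.67/(2.67+57.8) = 0.044154.
Unemployed = u* × labor force = 0.044154 × 2,159.26 ≈ 95.34 thousand.

About 95.34 thousand are unemployed in steady state.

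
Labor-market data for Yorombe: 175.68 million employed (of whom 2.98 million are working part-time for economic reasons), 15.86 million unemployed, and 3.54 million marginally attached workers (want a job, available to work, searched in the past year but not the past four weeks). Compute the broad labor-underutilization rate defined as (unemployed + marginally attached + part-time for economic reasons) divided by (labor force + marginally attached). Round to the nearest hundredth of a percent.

Labor force = 175.68 + 15.86 = 191.54 million.
Numerator = 15.86 + 3.54 + 2.98 = 22.38 million.
Denominator = 191.54 + 3.54 = 195.08 million.
Broad rate = 22.38 / 195.08 = 11.47%.

Broad underutilization rate ≈ 11.47%.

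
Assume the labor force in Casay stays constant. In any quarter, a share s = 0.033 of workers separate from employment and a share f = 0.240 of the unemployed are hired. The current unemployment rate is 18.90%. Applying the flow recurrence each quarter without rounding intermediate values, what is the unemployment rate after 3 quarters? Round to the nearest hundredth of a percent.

Unemployment rate after three quarters ≈ 14.71%.

With a fixed labor force, u_{t+1} = u_t + s·(1−u_t) − f·u_t = u_t·(1−s−f) + s.
Here 1−s−f = 0.727 and s = 0.033.
u_1 = 0.189000 × 0.727 + 0.033 = 0.170403.
u_2 = 0.170403 × 0.727 + 0.033 = 0.156883.
u_3 = 0.156883 × 0.727 + 0.033 = 0.147054.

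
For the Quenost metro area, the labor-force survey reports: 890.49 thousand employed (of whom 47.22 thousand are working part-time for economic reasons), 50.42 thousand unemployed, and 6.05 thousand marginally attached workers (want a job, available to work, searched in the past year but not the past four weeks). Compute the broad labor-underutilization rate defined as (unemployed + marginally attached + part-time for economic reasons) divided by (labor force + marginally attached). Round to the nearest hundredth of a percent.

Broad underutilization rate ≈ 10.95%.

Labor force = 890.49 + 50.42 = 940.91 thousand.
Numerator = 50.42 + 6.05 + 47.22 = 103.69 thousand.
Denominator = 940.91 + 6.05 = 946.96 thousand.
Broad rate = 103.69 / 946.96 = 10.95%.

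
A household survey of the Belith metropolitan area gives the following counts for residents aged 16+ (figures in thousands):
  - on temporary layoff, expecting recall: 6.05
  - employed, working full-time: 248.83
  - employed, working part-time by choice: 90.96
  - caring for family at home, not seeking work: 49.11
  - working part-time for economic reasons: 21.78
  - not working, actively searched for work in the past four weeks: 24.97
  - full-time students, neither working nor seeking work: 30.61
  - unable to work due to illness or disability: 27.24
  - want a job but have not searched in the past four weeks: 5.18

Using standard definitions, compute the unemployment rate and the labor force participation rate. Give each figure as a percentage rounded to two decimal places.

Employed = 248.83 + 90.96 + 21.78 = 361.57 thousand (anyone who worked, including part-time for economic reasons, counts as employed).
Unemployed = 6.05 + 24.97 = 31.02 thousand (jobless and actively searching, or on temporary layoff).
Labor force = 361.57 + 31.02 = 392.59 thousand.
Not in labor force = 49.11 + 30.61 + 27.24 + 5.18 = 112.14 thousand (those not working and not actively searching are outside the labor force — including those who want a job but have given up searching).
Civilian working-age population = 392.59 + 112.14 = 504.73 thousand.
Unemployment rate = 31.02 / 392.59 = 7.90%.
Labor force participation rate = 392.59 / 504.73 = 77.78%.

Unemployment rate ≈ 7.90%; labor force participation rate ≈ 77.78%.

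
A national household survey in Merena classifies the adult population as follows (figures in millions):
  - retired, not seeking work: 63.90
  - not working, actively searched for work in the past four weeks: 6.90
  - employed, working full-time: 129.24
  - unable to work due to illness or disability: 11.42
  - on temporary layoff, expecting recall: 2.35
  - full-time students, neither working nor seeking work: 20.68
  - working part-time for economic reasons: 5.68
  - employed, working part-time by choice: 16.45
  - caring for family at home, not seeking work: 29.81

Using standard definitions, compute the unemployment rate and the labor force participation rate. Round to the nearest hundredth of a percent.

Unemployment rate ≈ 5.76%; labor force participation rate ≈ 56.08%.

Employed = 129.24 + 5.68 + 16.45 = 151.37 million (anyone who worked, including part-time for economic reasons, counts as employed).
Unemployed = 6.90 + 2.35 = 9.25 million (jobless and actively searching, or on temporary layoff).
Labor force = 151.37 + 9.25 = 160.62 million.
Not in labor force = 63.90 + 11.42 + 20.68 + 29.81 = 125.81 million (those not working and not actively searching are outside the labor force).
Civilian working-age population = 160.62 + 125.81 = 286.43 million.
Unemployment rate = 9.25 / 160.62 = 5.76%.
Labor force participation rate = 160.62 / 286.43 = 56.08%.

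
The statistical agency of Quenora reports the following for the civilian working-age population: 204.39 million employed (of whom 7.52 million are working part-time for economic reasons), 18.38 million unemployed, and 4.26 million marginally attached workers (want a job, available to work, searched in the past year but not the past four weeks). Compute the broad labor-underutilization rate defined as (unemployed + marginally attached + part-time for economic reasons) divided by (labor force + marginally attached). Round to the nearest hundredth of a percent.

Broad underutilization rate ≈ 13.28%.

Labor force = 204.39 + 18.38 = 222.77 million.
Numerator = 18.38 + 4.26 + 7.52 = 30.16 million.
Denominator = 222.77 + 4.26 = 227.03 million.
Broad rate = 30.16 / 227.03 = 13.28%.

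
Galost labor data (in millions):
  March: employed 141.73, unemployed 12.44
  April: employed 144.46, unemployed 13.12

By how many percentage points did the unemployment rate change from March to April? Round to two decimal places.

March: labor force = 141.73 + 12.44 = 154.17; u = 12.44/154.17 = 8.07%.
April: labor force = 144.46 + 13.12 = 157.58; u = 13.12/157.58 = 8.33%.
Change = 8.33% − 8.07% = +0.26 pp.

The unemployment rate changed by +0.26 percentage points.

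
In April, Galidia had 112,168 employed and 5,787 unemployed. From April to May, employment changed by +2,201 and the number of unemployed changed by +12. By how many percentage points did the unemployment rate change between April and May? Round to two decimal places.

April: labor force = 112,168 + 5,787 = 117,955; u = 5,787/117,955 = 4.91%.
May: labor force = 114,369 + 5,799 = 120,168; u = 5,799/120,168 = 4.83%.
Change = 4.83% − 4.91% = −0.08 pp.

The unemployment rate changed by −0.08 percentage points.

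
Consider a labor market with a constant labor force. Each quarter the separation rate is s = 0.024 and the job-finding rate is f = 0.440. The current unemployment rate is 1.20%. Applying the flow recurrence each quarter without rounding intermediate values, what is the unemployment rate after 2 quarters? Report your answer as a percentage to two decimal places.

With a fixed labor force, u_{t+1} = u_t + s·(1−u_t) − f·u_t = u_t·(1−s−f) + s.
Here 1−s−f = 0.536 and s = 0.024.
u_1 = 0.012000 × 0.536 + 0.024 = 0.030432.
u_2 = 0.030432 × 0.536 + 0.024 = 0.040312.

Unemployment rate after two quarters ≈ 4.03%.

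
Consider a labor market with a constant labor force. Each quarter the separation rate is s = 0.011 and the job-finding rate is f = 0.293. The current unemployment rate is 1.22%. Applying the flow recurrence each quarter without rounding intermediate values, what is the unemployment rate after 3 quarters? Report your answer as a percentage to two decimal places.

With a fixed labor force, u_{t+1} = u_t + s·(1−u_t) − f·u_t = u_t·(1−s−f) + s.
Here 1−s−f = 0.696 and s = 0.011.
u_1 = 0.012200 × 0.696 + 0.011 = 0.019491.
u_2 = 0.019491 × 0.696 + 0.011 = 0.024566.
u_3 = 0.024566 × 0.696 + 0.011 = 0.028098.

Unemployment rate after three quarters ≈ 2.81%.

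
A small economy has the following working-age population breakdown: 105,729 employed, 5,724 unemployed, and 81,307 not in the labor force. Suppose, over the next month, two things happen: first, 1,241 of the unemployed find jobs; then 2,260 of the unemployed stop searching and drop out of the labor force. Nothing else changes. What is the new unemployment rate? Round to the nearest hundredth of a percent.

New unemployment rate ≈ 2.04%.

Initially, labor force = 105,729 + 5,724 = 111,453, so u = 5,724/111,453 = 5.14%.
After the first change, unemployed falls and employed rises by 1,241; labor force unchanged → E = 106,970, U = 4,483, labor force = 111,453.
After the second change, unemployed and labor force both fall by 2,260 → E = 106,970, U = 2,223, labor force = 109,193.
New unemployment rate = 2,223 / 109,193 = 2.04%.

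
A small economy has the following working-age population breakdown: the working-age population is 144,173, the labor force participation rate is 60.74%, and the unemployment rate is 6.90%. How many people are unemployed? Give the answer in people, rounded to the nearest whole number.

Labor force = 0.6074 × 144,173 = 87,571.
Unemployed = 0.0690 × 87,571 ≈ 6,042.

About 6,042 are unemployed.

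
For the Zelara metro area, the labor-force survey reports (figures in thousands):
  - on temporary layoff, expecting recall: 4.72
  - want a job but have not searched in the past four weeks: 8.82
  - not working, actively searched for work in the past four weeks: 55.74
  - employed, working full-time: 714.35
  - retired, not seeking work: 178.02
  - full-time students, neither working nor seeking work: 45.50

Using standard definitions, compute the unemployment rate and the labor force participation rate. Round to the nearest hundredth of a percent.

Employed = 714.35 thousand.
Unemployed = 4.72 + 55.74 = 60.46 thousand (jobless and actively searching, or on temporary layoff).
Labor force = 714.35 + 60.46 = 774.81 thousand.
Not in labor force = 8.82 + 178.02 + 45.50 = 232.34 thousand (those not working and not actively searching are outside the labor force — including those who want a job but have given up searching).
Civilian working-age population = 774.81 + 232.34 = 1,007.15 thousand.
Unemployment rate = 60.46 / 774.81 = 7.80%.
Labor force participation rate = 774.81 / 1,007.15 = 76.93%.

Unemployment rate ≈ 7.80%; labor force participation rate ≈ 76.93%.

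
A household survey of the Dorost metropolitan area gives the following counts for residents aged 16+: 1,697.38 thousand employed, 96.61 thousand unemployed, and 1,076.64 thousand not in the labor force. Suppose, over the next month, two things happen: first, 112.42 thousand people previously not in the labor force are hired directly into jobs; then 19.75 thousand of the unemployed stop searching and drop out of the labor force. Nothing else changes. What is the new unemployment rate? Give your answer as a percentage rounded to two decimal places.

Initially, labor force = 1,697.38 + 96.61 = 1,793.99 thousand, so u = 96.61/1,793.99 = 5.39%.
After the first change, employed and labor force both rise by 112.42; unemployed unchanged → E = 1,809.80, U = 96.61, labor force = 1,906.41 thousand.
After the second change, unemployed and labor force both fall by 19.75 → E = 1,809.80, U = 76.86, labor force = 1,886.66 thousand.
New unemployment rate = 76.86 / 1,886.66 = 4.07%.

New unemployment rate ≈ 4.07%.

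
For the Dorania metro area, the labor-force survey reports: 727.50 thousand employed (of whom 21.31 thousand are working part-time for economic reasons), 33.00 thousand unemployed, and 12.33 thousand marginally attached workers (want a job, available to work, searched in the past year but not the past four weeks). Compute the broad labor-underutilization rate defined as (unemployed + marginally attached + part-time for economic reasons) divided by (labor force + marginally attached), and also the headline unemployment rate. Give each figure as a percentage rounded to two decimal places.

Labor force = 727.50 + 33.00 = 760.50 thousand.
Numerator = 33.00 + 12.33 + 21.31 = 66.64 thousand.
Denominator = 760.50 + 12.33 = 772.83 thousand.
Broad rate = 66.64 / 772.83 = 8.62%.
Headline unemployment rate = 33.00 / 760.50 = 4.34%.

Broad underutilization rate ≈ 8.62%; headline unemployment rate ≈ 4.34%.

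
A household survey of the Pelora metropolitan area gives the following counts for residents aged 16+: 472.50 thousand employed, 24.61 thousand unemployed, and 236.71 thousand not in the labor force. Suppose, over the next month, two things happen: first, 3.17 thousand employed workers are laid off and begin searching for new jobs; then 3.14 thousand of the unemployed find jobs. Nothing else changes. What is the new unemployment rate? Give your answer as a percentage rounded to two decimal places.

New unemployment rate ≈ 4.96%.

Initially, labor force = 472.50 + 24.61 = 497.11 thousand, so u = 24.61/497.11 = 4.95%.
After the first change, employed falls and unemployed rises by 3.17; labor force unchanged → E = 469.33, U = 27.78, labor force = 497.11 thousand.
After the second change, unemployed falls and employed rises by 3.14; labor force unchanged → E = 472.47, U = 24.64, labor force = 497.11 thousand.
New unemployment rate = 24.64 / 497.11 = 4.96%.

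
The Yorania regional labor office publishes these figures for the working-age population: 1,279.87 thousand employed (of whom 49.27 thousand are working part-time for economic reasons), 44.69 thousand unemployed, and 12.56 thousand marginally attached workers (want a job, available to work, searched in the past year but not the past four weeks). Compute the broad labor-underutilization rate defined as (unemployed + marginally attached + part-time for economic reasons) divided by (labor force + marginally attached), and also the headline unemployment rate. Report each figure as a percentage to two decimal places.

Broad underutilization rate ≈ 7.97%; headline unemployment rate ≈ 3.37%.

Labor force = 1,279.87 + 44.69 = 1,324.56 thousand.
Numerator = 44.69 + 12.56 + 49.27 = 106.52 thousand.
Denominator = 1,324.56 + 12.56 = 1,337.12 thousand.
Broad rate = 106.52 / 1,337.12 = 7.97%.
Headline unemployment rate = 44.69 / 1,324.56 = 3.37%.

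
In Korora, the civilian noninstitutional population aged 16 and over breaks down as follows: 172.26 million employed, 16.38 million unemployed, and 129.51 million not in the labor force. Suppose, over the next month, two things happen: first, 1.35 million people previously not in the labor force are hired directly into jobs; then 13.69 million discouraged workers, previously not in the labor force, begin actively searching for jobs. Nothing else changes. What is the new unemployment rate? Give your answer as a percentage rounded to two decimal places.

Initially, labor force = 172.26 + 16.38 = 188.64 million, so u = 16.38/188.64 = 8.68%.
After the first change, employed and labor force both rise by 1.35; unemployed unchanged → E = 173.61, U = 16.38, labor force = 189.99 million.
After the second change, unemployed and labor force both rise by 13.69 → E = 173.61, U = 30.07, labor force = 203.68 million.
New unemployment rate = 30.07 / 203.68 = 14.76%.

New unemployment rate ≈ 14.76%.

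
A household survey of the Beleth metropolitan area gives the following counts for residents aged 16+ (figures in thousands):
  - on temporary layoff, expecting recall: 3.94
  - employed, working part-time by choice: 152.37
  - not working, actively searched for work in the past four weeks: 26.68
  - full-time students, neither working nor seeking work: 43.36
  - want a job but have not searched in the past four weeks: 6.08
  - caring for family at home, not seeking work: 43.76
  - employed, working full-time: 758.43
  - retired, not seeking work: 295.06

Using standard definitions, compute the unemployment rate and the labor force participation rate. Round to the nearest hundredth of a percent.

Unemployment rate ≈ 3.25%; labor force participation rate ≈ 70.80%.

Employed = 152.37 + 758.43 = 910.80 thousand.
Unemployed = 3.94 + 26.68 = 30.62 thousand (jobless and actively searching, or on temporary layoff).
Labor force = 910.80 + 30.62 = 941.42 thousand.
Not in labor force = 43.36 + 6.08 + 43.76 + 295.06 = 388.26 thousand (those not working and not actively searching are outside the labor force — including those who want a job but have given up searching).
Civilian working-age population = 941.42 + 388.26 = 1,329.68 thousand.
Unemployment rate = 30.62 / 941.42 = 3.25%.
Labor force participation rate = 941.42 / 1,329.68 = 70.80%.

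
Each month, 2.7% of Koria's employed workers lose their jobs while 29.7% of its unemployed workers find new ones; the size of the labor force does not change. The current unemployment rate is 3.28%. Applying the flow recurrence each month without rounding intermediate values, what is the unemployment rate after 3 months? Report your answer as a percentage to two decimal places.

With a fixed labor force, u_{t+1} = u_t + s·(1−u_t) − f·u_t = u_t·(1−s−f) + s.
Here 1−s−f = 0.676 and s = 0.027.
u_1 = 0.032800 × 0.676 + 0.027 = 0.049173.
u_2 = 0.049173 × 0.676 + 0.027 = 0.060241.
u_3 = 0.060241 × 0.676 + 0.027 = 0.067723.

Unemployment rate after three months ≈ 6.77%.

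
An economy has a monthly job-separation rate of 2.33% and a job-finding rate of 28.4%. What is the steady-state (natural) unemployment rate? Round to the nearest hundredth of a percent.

At steady state the flows balance: s·E = f·U, so U/(E+U) = s/(s+f).
u* = 2.33 / (2.33 + 28.4) = 2.33 / 30.73 = 7.58%.

Steady-state unemployment rate ≈ 7.58%.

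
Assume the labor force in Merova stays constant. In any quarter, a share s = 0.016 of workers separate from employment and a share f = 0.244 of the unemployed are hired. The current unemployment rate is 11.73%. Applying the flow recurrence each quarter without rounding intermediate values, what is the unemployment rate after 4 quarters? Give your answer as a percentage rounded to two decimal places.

With a fixed labor force, u_{t+1} = u_t + s·(1−u_t) − f·u_t = u_t·(1−s−f) + s.
Here 1−s−f = 0.740 and s = 0.016.
u_1 = 0.117300 × 0.740 + 0.016 = 0.102802.
u_2 = 0.102802 × 0.740 + 0.016 = 0.092073.
u_3 = 0.092073 × 0.740 + 0.016 = 0.084134.
u_4 = 0.084134 × 0.740 + 0.016 = 0.078259.

Unemployment rate after four quarters ≈ 7.83%.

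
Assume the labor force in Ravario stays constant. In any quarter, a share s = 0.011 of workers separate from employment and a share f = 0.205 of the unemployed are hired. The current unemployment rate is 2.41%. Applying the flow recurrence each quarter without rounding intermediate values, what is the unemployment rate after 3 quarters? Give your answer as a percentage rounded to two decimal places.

With a fixed labor force, u_{t+1} = u_t + s·(1−u_t) − f·u_t = u_t·(1−s−f) + s.
Here 1−s−f = 0.784 and s = 0.011.
u_1 = 0.024100 × 0.784 + 0.011 = 0.029894.
u_2 = 0.029894 × 0.784 + 0.011 = 0.034437.
u_3 = 0.034437 × 0.784 + 0.011 = 0.037999.

Unemployment rate after three quarters ≈ 3.80%.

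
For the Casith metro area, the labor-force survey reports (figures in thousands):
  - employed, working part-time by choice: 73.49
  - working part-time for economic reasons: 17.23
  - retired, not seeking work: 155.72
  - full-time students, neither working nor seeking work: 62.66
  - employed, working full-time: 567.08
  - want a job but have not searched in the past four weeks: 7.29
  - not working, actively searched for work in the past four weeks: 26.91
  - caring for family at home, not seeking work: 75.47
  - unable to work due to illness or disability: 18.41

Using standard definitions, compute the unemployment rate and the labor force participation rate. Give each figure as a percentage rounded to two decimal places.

Employed = 73.49 + 17.23 + 567.08 = 657.80 thousand (anyone who worked, including part-time for economic reasons, counts as employed).
Unemployed = 26.91 thousand.
Labor force = 657.80 + 26.91 = 684.71 thousand.
Not in labor force = 155.72 + 62.66 + 7.29 + 75.47 + 18.41 = 319.55 thousand (those not working and not actively searching are outside the labor force — including those who want a job but have given up searching).
Civilian working-age population = 684.71 + 319.55 = 1,004.26 thousand.
Unemployment rate = 26.91 / 684.71 = 3.93%.
Labor force participation rate = 684.71 / 1,004.26 = 68.18%.

Unemployment rate ≈ 3.93%; labor force participation rate ≈ 68.18%.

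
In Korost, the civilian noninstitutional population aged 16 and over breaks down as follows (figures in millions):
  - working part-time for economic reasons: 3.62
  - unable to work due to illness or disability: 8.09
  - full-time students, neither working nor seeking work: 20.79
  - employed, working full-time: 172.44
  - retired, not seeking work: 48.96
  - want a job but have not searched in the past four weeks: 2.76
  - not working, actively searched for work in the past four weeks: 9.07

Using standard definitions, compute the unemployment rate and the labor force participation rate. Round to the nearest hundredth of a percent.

Employed = 3.62 + 172.44 = 176.06 million (anyone who worked, including part-time for economic reasons, counts as employed).
Unemployed = 9.07 million.
Labor force = 176.06 + 9.07 = 185.13 million.
Not in labor force = 8.09 + 20.79 + 48.96 + 2.76 = 80.60 million (those not working and not actively searching are outside the labor force — including those who want a job but have given up searching).
Civilian working-age population = 185.13 + 80.60 = 265.73 million.
Unemployment rate = 9.07 / 185.13 = 4.90%.
Labor force participation rate = 185.13 / 265.73 = 69.67%.

Unemployment rate ≈ 4.90%; labor force participation rate ≈ 69.67%.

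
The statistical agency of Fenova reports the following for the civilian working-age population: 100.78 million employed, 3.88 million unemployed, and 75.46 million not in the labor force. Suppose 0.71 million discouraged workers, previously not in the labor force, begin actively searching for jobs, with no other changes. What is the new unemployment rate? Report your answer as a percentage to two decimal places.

New unemployment rate ≈ 4.36%.

Initially, labor force = 100.78 + 3.88 = 104.66 million, so u = 3.88/104.66 = 3.71%.
After the change, unemployed and labor force both rise by 0.71 → E = 100.78, U = 4.59, labor force = 105.37 million.
New unemployment rate = 4.59 / 105.37 = 4.36%.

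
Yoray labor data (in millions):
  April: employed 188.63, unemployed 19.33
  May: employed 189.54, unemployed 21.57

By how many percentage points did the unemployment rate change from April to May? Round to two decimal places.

The unemployment rate changed by +0.92 percentage points.

April: labor force = 188.63 + 19.33 = 207.96; u = 19.33/207.96 = 9.30%.
May: labor force = 189.54 + 21.57 = 211.11; u = 21.57/211.11 = 10.22%.
Change = 10.22% − 9.30% = +0.92 pp.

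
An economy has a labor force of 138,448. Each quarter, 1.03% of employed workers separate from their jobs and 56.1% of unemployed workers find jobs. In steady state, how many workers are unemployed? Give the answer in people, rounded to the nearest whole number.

About 2,496 are unemployed in steady state.

Steady-state unemployment rate u* = s/(s+f) = 1.03/(1.03+56.1) = 0.018029.
Unemployed = u* × labor force = 0.018029 × 138,448 ≈ 2,496.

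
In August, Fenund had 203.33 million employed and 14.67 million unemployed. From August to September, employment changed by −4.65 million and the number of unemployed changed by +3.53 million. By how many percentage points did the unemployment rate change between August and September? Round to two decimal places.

August: labor force = 203.33 + 14.67 = 218.00; u = 14.67/218.00 = 6.73%.
September: labor force = 198.68 + 18.20 = 216.88; u = 18.20/216.88 = 8.39%.
Change = 8.39% − 6.73% = +1.66 pp.

The unemployment rate changed by +1.66 percentage points.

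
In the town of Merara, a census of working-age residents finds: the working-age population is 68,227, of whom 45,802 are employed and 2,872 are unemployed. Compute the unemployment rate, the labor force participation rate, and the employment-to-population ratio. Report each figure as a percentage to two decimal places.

Labor force = employed + unemployed = 45,802 + 2,872 = 48,674.
Unemployment rate = 2,872 / 48,674 = 5.90%.
Labor force participation rate = 48,674 / 68,227 = 71.34%.
Employment-population ratio = 45,802 / 68,227 = 67.13%.

Unemployment rate ≈ 5.90%; labor force participation rate ≈ 71.34%; employment-population ratio ≈ 67.13%.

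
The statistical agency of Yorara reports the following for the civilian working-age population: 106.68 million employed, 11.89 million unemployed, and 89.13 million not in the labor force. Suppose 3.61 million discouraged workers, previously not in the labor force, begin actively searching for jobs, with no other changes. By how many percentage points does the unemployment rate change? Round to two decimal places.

The unemployment rate changes by +2.66 percentage points.

Initially, labor force = 106.68 + 11.89 = 118.57 million, so u = 11.89/118.57 = 10.03%.
After the change, unemployed and labor force both rise by 3.61 → E = 106.68, U = 15.50, labor force = 122.18 million.
New unemployment rate = 15.50 / 122.18 = 12.69%.
Change = 12.69% − 10.03% = +2.66 percentage points.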